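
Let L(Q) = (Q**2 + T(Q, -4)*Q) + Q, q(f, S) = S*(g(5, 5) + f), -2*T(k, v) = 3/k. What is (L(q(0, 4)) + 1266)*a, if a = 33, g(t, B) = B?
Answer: 111177/2 ≈ 55589.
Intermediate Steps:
T(k, v) = -3/(2*k)
q(f, S) = S*(5 + f)
L(Q) = -3/2 + Q + Q**2 (L(Q) = (Q**2 + (-3/(2*Q))*Q) + Q = (Q**2 - 3/2) + Q = (-3/2 + Q**2) + Q = -3/2 + Q + Q**2)
(L(q(0, 4)) + 1266)*a = ((-3/2 + 4*(5 + 0) + (4*(5 + 0))**2) + 1266)*33 = ((-3/2 + 4*5 + (4*5)**2) + 1266)*33 = ((-3/2 + 20 + 20**2) + 1266)*33 = ((-3/2 + 20 + 400) + 1266)*33 = (837/2 + 1266)*33 = (3369/2)*33 = 111177/2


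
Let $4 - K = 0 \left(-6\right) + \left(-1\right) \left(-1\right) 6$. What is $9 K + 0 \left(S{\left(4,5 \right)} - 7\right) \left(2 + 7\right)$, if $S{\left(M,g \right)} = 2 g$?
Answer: $-18$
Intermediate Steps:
$K = -2$ ($K = 4 - \left(0 \left(-6\right) + \left(-1\right) \left(-1\right) 6\right) = 4 - \left(0 + 1 \cdot 6\right) = 4 - \left(0 + 6\right) = 4 - 6 = -2$)
$9 K + 0 \left(S{\left(4,5 \right)} - 7\right) \left(2 + 7\right) = 9 \left(-2\right) + 0 \left(2 \cdot 5 - 7\right) \left(2 + 7\right) = -18 + 0 \left(10 - 7\right) 9 = -18 + 0 \cdot 3 \cdot 9 = -18 + 0 \cdot 27 = -18 + 0 = -18$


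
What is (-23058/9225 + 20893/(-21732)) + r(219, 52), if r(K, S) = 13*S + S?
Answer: 16139325691/22275300 ≈ 724.54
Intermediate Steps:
r(K, S) = 14*S
(-23058/9225 + 20893/(-21732)) + r(219, 52) = (-23058/9225 + 20893/(-21732)) + 14*52 = (-23058*1/9225 + 20893*(-1/21732)) + 728 = (-2562/1025 - 20893/21732) + 728 = -77092709/22275300 + 728 = 16139325691/22275300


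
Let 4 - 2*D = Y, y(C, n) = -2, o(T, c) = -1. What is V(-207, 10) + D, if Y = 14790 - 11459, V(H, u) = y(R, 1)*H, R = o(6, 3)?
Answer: -2499/2 ≈ -1249.5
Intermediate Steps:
R = -1
V(H, u) = -2*H
Y = 3331
D = -3327/2 (D = 2 - ½*3331 = 2 - 3331/2 = -3327/2 ≈ -1663.5)
V(-207, 10) + D = -2*(-207) - 3327/2 = 414 - 3327/2 = -2499/2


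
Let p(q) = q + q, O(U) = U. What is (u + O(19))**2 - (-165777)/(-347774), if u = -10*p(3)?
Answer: 584442317/347774 ≈ 1680.5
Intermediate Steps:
p(q) = 2*q
u = -60 (u = -20*3 = -10*6 = -60)
(u + O(19))**2 - (-165777)/(-347774) = (-60 + 19)**2 - (-165777)/(-347774) = (-41)**2 - (-165777)*(-1)/347774 = 1681 - 1*165777/347774 = 1681 - 165777/347774 = 584442317/347774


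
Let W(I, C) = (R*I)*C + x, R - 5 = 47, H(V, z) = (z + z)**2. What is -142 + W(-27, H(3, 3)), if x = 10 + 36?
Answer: -50640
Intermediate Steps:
x = 46
H(V, z) = 4*z**2 (H(V, z) = (2*z)**2 = 4*z**2)
R = 52 (R = 5 + 47 = 52)
W(I, C) = 46 + 52*C*I (W(I, C) = (52*I)*C + 46 = 52*C*I + 46 = 46 + 52*C*I)
-142 + W(-27, H(3, 3)) = -142 + (46 + 52*(4*3**2)*(-27)) = -142 + (46 + 52*(4*9)*(-27)) = -142 + (46 + 52*36*(-27)) = -142 + (46 - 50544) = -142 - 50498 = -50640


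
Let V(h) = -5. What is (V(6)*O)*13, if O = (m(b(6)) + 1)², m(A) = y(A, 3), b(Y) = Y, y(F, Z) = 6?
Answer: -3185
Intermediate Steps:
m(A) = 6
O = 49 (O = (6 + 1)² = 7² = 49)
(V(6)*O)*13 = -5*49*13 = -245*13 = -3185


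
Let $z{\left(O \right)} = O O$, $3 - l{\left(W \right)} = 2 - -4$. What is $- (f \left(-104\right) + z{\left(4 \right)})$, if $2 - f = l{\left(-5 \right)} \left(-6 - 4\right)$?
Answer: $-2928$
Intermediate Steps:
$l{\left(W \right)} = -3$ ($l{\left(W \right)} = 3 - \left(2 - -4\right) = 3 - \left(2 + 4\right) = 3 - 6 = -3$)
$z{\left(O \right)} = O^{2}$
$f = -28$ ($f = 2 - - 3 \left(-6 - 4\right) = 2 - \left(-3\right) \left(-10\right) = 2 - 30 = -28$)
$- (f \left(-104\right) + z{\left(4 \right)}) = - (\left(-28\right) \left(-104\right) + 4^{2}) = - (2912 + 16) = \left(-1\right) 2928 = -2928$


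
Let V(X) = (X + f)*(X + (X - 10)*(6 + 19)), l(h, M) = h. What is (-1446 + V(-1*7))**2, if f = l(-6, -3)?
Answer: 17388900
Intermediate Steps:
f = -6
V(X) = (-250 + 26*X)*(-6 + X) (V(X) = (X - 6)*(X + (X - 10)*(6 + 19)) = (-6 + X)*(X + (-10 + X)*25) = (-6 + X)*(X + (-250 + 25*X)) = (-6 + X)*(-250 + 26*X) = (-250 + 26*X)*(-6 + X))
(-1446 + V(-1*7))**2 = (-1446 + (1500 - (-406)*7 + 26*(-1*7)**2))**2 = (-1446 + (1500 - 406*(-7) + 26*(-7)**2))**2 = (-1446 + (1500 + 2842 + 26*49))**2 = (-1446 + (1500 + 2842 + 1274))**2 = (-1446 + 5616)**2 = 4170**2 = 17388900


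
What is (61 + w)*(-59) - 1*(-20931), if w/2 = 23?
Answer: 14618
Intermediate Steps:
w = 46 (w = 2*23 = 46)
(61 + w)*(-59) - 1*(-20931) = (61 + 46)*(-59) - 1*(-20931) = 107*(-59) + 20931 = -6313 + 20931 = 14618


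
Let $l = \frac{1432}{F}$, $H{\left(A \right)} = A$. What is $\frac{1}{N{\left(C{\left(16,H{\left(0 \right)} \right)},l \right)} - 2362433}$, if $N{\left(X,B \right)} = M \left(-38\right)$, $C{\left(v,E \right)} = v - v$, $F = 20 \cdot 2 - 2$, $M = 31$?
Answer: $- \frac{1}{2363611} \approx -4.2308 \cdot 10^{-7}$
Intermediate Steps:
$F = 38$ ($F = 40 - 2 = 38$)
$C{\left(v,E \right)} = 0$
$l = \frac{716}{19}$ ($l = \frac{1432}{38} = 1432 \cdot \frac{1}{38} = \frac{716}{19} \approx 37.684$)
$N{\left(X,B \right)} = -1178$ ($N{\left(X,B \right)} = 31 \left(-38\right) = -1178$)
$\frac{1}{N{\left(C{\left(16,H{\left(0 \right)} \right)},l \right)} - 2362433} = \frac{1}{-1178 - 2362433} = \frac{1}{-2363611} = - \frac{1}{2363611}$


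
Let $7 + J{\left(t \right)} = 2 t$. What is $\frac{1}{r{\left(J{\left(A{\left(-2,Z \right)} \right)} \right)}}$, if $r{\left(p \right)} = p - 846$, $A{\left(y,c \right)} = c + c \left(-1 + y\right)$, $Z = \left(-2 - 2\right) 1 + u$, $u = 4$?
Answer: $- \frac{1}{853} \approx -0.0011723$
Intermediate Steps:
$Z = 0$ ($Z = \left(-2 - 2\right) 1 + 4 = \left(-4\right) 1 + 4 = -4 + 4 = 0$)
$J{\left(t \right)} = -7 + 2 t$
$r{\left(p \right)} = -846 + p$
$\frac{1}{r{\left(J{\left(A{\left(-2,Z \right)} \right)} \right)}} = \frac{1}{-846 - \left(7 - 2 \cdot 0 \left(-2\right)\right)} = \frac{1}{-846 + \left(-7 + 2 \cdot 0\right)} = \frac{1}{-846 + \left(-7 + 0\right)} = \frac{1}{-846 - 7} = \frac{1}{-853} = - \frac{1}{853}$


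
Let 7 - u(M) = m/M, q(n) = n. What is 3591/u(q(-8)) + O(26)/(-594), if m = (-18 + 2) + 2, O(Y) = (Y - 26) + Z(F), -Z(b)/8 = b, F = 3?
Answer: 67720/99 ≈ 684.04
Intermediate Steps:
Z(b) = -8*b
O(Y) = -50 + Y (O(Y) = (Y - 26) - 8*3 = (-26 + Y) - 24 = -50 + Y)
m = -14 (m = -16 + 2 = -14)
u(M) = 7 + 14/M (u(M) = 7 - (-14)/M = 7 + 14/M)
3591/u(q(-8)) + O(26)/(-594) = 3591/(7 + 14/(-8)) + (-50 + 26)/(-594) = 3591/(7 + 14*(-⅛)) - 24*(-1/594) = 3591/(7 - 7/4) + 4/99 = 3591/(21/4) + 4/99 = 3591*(4/21) + 4/99 = 684 + 4/99 = 67720/99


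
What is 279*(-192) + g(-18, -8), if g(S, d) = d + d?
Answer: -53584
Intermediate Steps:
g(S, d) = 2*d
279*(-192) + g(-18, -8) = 279*(-192) + 2*(-8) = -53568 - 16 = -53584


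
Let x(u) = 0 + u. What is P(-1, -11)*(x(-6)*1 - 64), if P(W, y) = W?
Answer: 70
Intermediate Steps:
x(u) = u
P(-1, -11)*(x(-6)*1 - 64) = -(-6*1 - 64) = -(-6 - 64) = -1*(-70) = 70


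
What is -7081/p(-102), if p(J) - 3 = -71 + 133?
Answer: -7081/65 ≈ -108.94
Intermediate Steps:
p(J) = 65 (p(J) = 3 + (-71 + 133) = 3 + 62 = 65)
-7081/p(-102) = -7081/65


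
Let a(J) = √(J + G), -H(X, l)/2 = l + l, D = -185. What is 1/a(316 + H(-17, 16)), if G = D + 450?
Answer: √517/517 ≈ 0.043980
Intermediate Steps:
H(X, l) = -4*l (H(X, l) = -2*(l + l) = -4*l)
G = 265 (G = -185 + 450 = 265)
a(J) = √(265 + J) (a(J) = √(J + 265) = √(265 + J))
1/a(316 + H(-17, 16)) = 1/(√(265 + (316 - 4*16))) = 1/(√(265 + (316 - 64))) = 1/(√(265 + 252)) = 1/(√517) = √517/517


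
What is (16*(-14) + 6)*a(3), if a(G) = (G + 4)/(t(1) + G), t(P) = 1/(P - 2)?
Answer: -763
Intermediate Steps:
t(P) = 1/(-2 + P)
a(G) = (4 + G)/(-1 + G) (a(G) = (G + 4)/(1/(-2 + 1) + G) = (4 + G)/(1/(-1) + G) = (4 + G)/(-1 + G))
(16*(-14) + 6)*a(3) = (16*(-14) + 6)*((4 + 3)/(-1 + 3)) = (-224 + 6)*(7/2) = -109*7 = -218*7/2 = -763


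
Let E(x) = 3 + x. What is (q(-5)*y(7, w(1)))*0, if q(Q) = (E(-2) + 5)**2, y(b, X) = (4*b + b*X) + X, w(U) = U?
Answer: 0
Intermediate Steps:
y(b, X) = X + 4*b + X*b (y(b, X) = (4*b + X*b) + X = X + 4*b + X*b)
q(Q) = 36 (q(Q) = ((3 - 2) + 5)**2 = (1 + 5)**2 = 6**2 = 36)
(q(-5)*y(7, w(1)))*0 = (36*(1 + 4*7 + 1*7))*0 = (36*(1 + 28 + 7))*0 = (36*36)*0 = 1296*0 = 0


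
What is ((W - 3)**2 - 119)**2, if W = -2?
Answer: 8836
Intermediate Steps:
((W - 3)**2 - 119)**2 = ((-2 - 3)**2 - 119)**2 = ((-5)**2 - 119)**2 = (25 - 119)**2 = (-94)**2 = 8836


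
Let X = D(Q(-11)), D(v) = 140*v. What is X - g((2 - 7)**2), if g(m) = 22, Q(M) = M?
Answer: -1562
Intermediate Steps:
X = -1540 (X = 140*(-11) = -1540)
X - g((2 - 7)**2) = -1540 - 1*22 = -1540 - 22 = -1562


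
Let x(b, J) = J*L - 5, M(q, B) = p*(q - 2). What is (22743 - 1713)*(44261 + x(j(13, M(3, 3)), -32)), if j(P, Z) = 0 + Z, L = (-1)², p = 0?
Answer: 930030720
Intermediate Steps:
L = 1
M(q, B) = 0 (M(q, B) = 0*(q - 2) = 0*(-2 + q) = 0)
j(P, Z) = Z
x(b, J) = -5 + J (x(b, J) = J*1 - 5 = J - 5 = -5 + J)
(22743 - 1713)*(44261 + x(j(13, M(3, 3)), -32)) = (22743 - 1713)*(44261 + (-5 - 32)) = 21030*(44261 - 37) = 21030*44224 = 930030720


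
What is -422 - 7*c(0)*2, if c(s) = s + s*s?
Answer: -422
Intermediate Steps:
c(s) = s + s**2
-422 - 7*c(0)*2 = -422 - 0*(1 + 0)*2 = -422 - 0*2 = -422 - 7*0*2 = -422 + 0*2 = -422 + 0 = -422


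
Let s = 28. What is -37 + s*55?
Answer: 1503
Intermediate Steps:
-37 + s*55 = -37 + 28*55 = -37 + 1540 = 1503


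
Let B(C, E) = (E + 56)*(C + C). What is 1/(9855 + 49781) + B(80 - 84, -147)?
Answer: 43415009/59636 ≈ 728.00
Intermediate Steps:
B(C, E) = 2*C*(56 + E) (B(C, E) = (56 + E)*(2*C) = 2*C*(56 + E))
1/(9855 + 49781) + B(80 - 84, -147) = 1/(9855 + 49781) + 2*(80 - 84)*(56 - 147) = 1/59636 + 2*(-4)*(-91) = 1/59636 + 728 = 43415009/59636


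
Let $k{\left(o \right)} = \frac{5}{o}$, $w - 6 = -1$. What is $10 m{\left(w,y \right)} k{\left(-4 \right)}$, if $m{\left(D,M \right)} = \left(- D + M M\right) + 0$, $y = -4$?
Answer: $- \frac{275}{2} \approx -137.5$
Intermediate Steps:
$w = 5$ ($w = 6 - 1 = 5$)
$m{\left(D,M \right)} = M^{2} - D$ ($m{\left(D,M \right)} = \left(- D + M^{2}\right) + 0 = \left(M^{2} - D\right) + 0 = M^{2} - D$)
$10 m{\left(w,y \right)} k{\left(-4 \right)} = 10 \left(\left(-4\right)^{2} - 5\right) \frac{5}{-4} = 10 \left(16 - 5\right) 5 \left(- \frac{1}{4}\right) = 10 \cdot 11 \left(- \frac{5}{4}\right) = 110 \left(- \frac{5}{4}\right) = - \frac{275}{2}$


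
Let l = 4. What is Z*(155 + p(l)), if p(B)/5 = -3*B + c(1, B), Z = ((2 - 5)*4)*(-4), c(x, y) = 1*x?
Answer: 4800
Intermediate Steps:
c(x, y) = x
Z = 48 (Z = -3*4*(-4) = -12*(-4) = 48)
p(B) = 5 - 15*B (p(B) = 5*(-3*B + 1) = 5*(1 - 3*B) = 5 - 15*B)
Z*(155 + p(l)) = 48*(155 + (5 - 15*4)) = 48*(155 + (5 - 60)) = 48*(155 - 55) = 48*100 = 4800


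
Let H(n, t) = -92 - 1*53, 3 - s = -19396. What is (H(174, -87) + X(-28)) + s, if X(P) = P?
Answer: 19226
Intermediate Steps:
s = 19399 (s = 3 - 1*(-19396) = 3 + 19396 = 19399)
H(n, t) = -145 (H(n, t) = -92 - 53 = -145)
(H(174, -87) + X(-28)) + s = (-145 - 28) + 19399 = -173 + 19399 = 19226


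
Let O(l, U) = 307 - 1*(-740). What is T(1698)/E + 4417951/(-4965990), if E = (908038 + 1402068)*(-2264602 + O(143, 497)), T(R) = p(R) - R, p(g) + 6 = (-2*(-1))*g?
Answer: -2310169546267004041/2596741987607791170 ≈ -0.88964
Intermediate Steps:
p(g) = -6 + 2*g (p(g) = -6 + (-2*(-1))*g = -6 + 2*g)
O(l, U) = 1047 (O(l, U) = 307 + 740 = 1047)
T(R) = -6 + R (T(R) = (-6 + 2*R) - R = -6 + R)
E = -5229051986830 (E = (908038 + 1402068)*(-2264602 + 1047) = 2310106*(-2263555) = -5229051986830)
T(1698)/E + 4417951/(-4965990) = (-6 + 1698)/(-5229051986830) + 4417951/(-4965990) = 1692*(-1/5229051986830) + 4417951*(-1/4965990) = -846/2614525993415 - 4417951/4965990 = -2310169546267004041/2596741987607791170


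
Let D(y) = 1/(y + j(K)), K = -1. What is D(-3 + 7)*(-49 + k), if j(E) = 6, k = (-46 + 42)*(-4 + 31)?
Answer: -157/10 ≈ -15.700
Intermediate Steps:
k = -108 (k = -4*27 = -108)
D(y) = 1/(6 + y) (D(y) = 1/(y + 6) = 1/(6 + y))
D(-3 + 7)*(-49 + k) = (-49 - 108)/(6 + (-3 + 7)) = -157/(6 + 4) = -157/10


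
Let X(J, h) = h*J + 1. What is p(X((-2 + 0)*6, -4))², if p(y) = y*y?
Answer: 5764801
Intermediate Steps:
X(J, h) = 1 + J*h (X(J, h) = J*h + 1 = 1 + J*h)
p(y) = y²
p(X((-2 + 0)*6, -4))² = ((1 + ((-2 + 0)*6)*(-4))²)² = ((1 - 2*6*(-4))²)² = ((1 - 12*(-4))²)² = ((1 + 48)²)² = (49²)² = 2401² = 5764801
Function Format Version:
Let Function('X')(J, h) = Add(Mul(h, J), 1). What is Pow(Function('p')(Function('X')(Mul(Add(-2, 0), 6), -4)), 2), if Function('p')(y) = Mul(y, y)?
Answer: 5764801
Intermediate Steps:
Function('X')(J, h) = Add(1, Mul(J, h)) (Function('X')(J, h) = Add(Mul(J, h), 1) = Add(1, Mul(J, h)))
Function('p')(y) = Pow(y, 2)
Pow(Function('p')(Function('X')(Mul(Add(-2, 0), 6), -4)), 2) = Pow(Pow(Add(1, Mul(Mul(Add(-2, 0), 6), -4)), 2), 2) = Pow(Pow(Add(1, Mul(Mul(-2, 6), -4)), 2), 2) = Pow(Pow(Add(1, Mul(-12, -4)), 2), 2) = Pow(Pow(Add(1, 48), 2), 2) = Pow(Pow(49, 2), 2) = Pow(2401, 2) = 5764801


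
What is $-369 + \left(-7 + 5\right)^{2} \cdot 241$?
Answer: $595$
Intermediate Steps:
$-369 + \left(-7 + 5\right)^{2} \cdot 241 = -369 + \left(-2\right)^{2} \cdot 241 = -369 + 4 \cdot 241 = -369 + 964 = 595$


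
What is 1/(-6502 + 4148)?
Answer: -1/2354 ≈ -0.00042481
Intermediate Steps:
1/(-6502 + 4148) = 1/(-2354) = -1/2354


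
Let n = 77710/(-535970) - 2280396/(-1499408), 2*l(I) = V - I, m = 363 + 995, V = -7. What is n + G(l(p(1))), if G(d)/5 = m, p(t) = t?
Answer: 136445143173971/20090942644 ≈ 6791.4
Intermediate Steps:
m = 1358
l(I) = -7/2 - I/2 (l(I) = (-7 - I)/2 = -7/2 - I/2)
n = 27642621211/20090942644 (n = 77710*(-1/535970) - 2280396*(-1/1499408) = -7771/53597 + 570099/374852 = 27642621211/20090942644 ≈ 1.3759)
G(d) = 6790 (G(d) = 5*1358 = 6790)
n + G(l(p(1))) = 27642621211/20090942644 + 6790 = 136445143173971/20090942644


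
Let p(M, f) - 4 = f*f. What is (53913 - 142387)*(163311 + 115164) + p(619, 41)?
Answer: -24637795465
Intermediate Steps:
p(M, f) = 4 + f**2 (p(M, f) = 4 + f*f = 4 + f**2)
(53913 - 142387)*(163311 + 115164) + p(619, 41) = (53913 - 142387)*(163311 + 115164) + (4 + 41**2) = -88474*278475 + (4 + 1681) = -24637797150 + 1685 = -24637795465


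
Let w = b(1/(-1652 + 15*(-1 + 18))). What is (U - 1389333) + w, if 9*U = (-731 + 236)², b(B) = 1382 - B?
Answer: -1900934221/1397 ≈ -1.3607e+6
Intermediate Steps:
U = 27225 (U = (-731 + 236)²/9 = (⅑)*(-495)² = (⅑)*245025 = 27225)
w = 1930655/1397 (w = 1382 - 1/(-1652 + 15*(-1 + 18)) = 1382 - 1/(-1652 + 15*17) = 1382 - 1/(-1652 + 255) = 1382 - 1/(-1397) = 1382 - 1*(-1/1397) = 1382 + 1/1397 = 1930655/1397 ≈ 1382.0)
(U - 1389333) + w = (27225 - 1389333) + 1930655/1397 = -1362108 + 1930655/1397 = -1900934221/1397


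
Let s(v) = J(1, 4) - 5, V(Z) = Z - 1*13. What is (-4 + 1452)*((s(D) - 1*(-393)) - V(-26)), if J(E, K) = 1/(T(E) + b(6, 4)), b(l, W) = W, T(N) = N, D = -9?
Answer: 3092928/5 ≈ 6.1859e+5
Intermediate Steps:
V(Z) = -13 + Z (V(Z) = Z - 13 = -13 + Z)
J(E, K) = 1/(4 + E) (J(E, K) = 1/(E + 4) = 1/(4 + E))
s(v) = -24/5 (s(v) = 1/(4 + 1) - 5 = 1/5 - 5 = -24/5)
(-4 + 1452)*((s(D) - 1*(-393)) - V(-26)) = (-4 + 1452)*((-24/5 - 1*(-393)) - (-13 - 26)) = 1448*((-24/5 + 393) - 1*(-39)) = 1448*(1941/5 + 39) = 1448*(2136/5) = 3092928/5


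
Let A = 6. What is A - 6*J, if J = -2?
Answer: 18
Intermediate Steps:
A - 6*J = 6 - 6*(-2) = 6 + 12 = 18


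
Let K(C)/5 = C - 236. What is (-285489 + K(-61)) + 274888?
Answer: -12086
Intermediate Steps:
K(C) = -1180 + 5*C (K(C) = 5*(C - 236) = 5*(-236 + C) = -1180 + 5*C)
(-285489 + K(-61)) + 274888 = (-285489 + (-1180 + 5*(-61))) + 274888 = (-285489 + (-1180 - 305)) + 274888 = (-285489 - 1485) + 274888 = -286974 + 274888 = -12086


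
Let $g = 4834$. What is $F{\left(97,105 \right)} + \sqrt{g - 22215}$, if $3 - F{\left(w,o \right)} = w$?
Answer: $-94 + i \sqrt{17381} \approx -94.0 + 131.84 i$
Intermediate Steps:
$F{\left(w,o \right)} = 3 - w$
$F{\left(97,105 \right)} + \sqrt{g - 22215} = \left(3 - 97\right) + \sqrt{4834 - 22215} = \left(3 - 97\right) + \sqrt{-17381} = -94 + i \sqrt{17381}$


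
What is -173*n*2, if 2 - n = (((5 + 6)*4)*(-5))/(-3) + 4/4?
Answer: 75082/3 ≈ 25027.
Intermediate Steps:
n = -217/3 (n = 2 - ((((5 + 6)*4)*(-5))/(-3) + 4/4) = 2 - (((11*4)*(-5))*(-1/3) + 4*(1/4)) = 2 - ((44*(-5))*(-1/3) + 1) = 2 - (-220*(-1/3) + 1) = 2 - (220/3 + 1) = 2 - 1*223/3 = 2 - 223/3 = -217/3 ≈ -72.333)
-173*n*2 = -(-37541)*2/3 = -173*(-434/3) = 75082/3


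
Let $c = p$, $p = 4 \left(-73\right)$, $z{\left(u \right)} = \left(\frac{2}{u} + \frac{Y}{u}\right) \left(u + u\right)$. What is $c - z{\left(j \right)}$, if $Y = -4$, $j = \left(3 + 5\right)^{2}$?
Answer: $-288$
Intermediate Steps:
$j = 64$ ($j = 8^{2} = 64$)
$z{\left(u \right)} = -4$ ($z{\left(u \right)} = \left(\frac{2}{u} - \frac{4}{u}\right) \left(u + u\right) = - \frac{2}{u} 2 u = -4$)
$p = -292$
$c = -292$
$c - z{\left(j \right)} = -292 - -4 = -292 + 4 = -288$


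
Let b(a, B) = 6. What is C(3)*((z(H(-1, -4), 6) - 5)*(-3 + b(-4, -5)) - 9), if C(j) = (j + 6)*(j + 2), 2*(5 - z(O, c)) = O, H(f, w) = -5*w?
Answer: -1755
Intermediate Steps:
z(O, c) = 5 - O/2
C(j) = (2 + j)*(6 + j) (C(j) = (6 + j)*(2 + j) = (2 + j)*(6 + j))
C(3)*((z(H(-1, -4), 6) - 5)*(-3 + b(-4, -5)) - 9) = (12 + 3² + 8*3)*(((5 - (-5)*(-4)/2) - 5)*(-3 + 6) - 9) = (12 + 9 + 24)*(((5 - ½*20) - 5)*3 - 9) = 45*(((5 - 10) - 5)*3 - 9) = 45*((-5 - 5)*3 - 9) = 45*(-10*3 - 9) = 45*(-30 - 9) = 45*(-39) = -1755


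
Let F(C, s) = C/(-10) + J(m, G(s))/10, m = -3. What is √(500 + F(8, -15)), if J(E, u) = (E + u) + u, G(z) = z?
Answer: 3*√5510/10 ≈ 22.269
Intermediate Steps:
J(E, u) = E + 2*u
F(C, s) = -3/10 - C/10 + s/5 (F(C, s) = C/(-10) + (-3 + 2*s)/10 = C*(-⅒) + (-3 + 2*s)*(⅒) = -C/10 + (-3/10 + s/5) = -3/10 - C/10 + s/5)
√(500 + F(8, -15)) = √(500 + (-3/10 - ⅒*8 + (⅕)*(-15))) = √(500 + (-3/10 - ⅘ - 3)) = √(500 - 41/10) = √(4959/10) = 3*√5510/10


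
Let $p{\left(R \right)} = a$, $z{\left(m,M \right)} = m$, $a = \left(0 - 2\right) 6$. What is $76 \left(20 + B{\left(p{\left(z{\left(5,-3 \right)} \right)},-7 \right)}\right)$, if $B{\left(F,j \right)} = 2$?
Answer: $1672$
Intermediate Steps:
$a = -12$ ($a = \left(-2\right) 6 = -12$)
$p{\left(R \right)} = -12$
$76 \left(20 + B{\left(p{\left(z{\left(5,-3 \right)} \right)},-7 \right)}\right) = 76 \left(20 + 2\right) = 76 \cdot 22 = 1672$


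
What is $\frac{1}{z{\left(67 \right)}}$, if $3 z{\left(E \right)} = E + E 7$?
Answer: $\frac{3}{536} \approx 0.005597$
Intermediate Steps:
$z{\left(E \right)} = \frac{8 E}{3}$ ($z{\left(E \right)} = \frac{E + E 7}{3} = \frac{E + 7 E}{3} = \frac{8 E}{3}$)
$\frac{1}{z{\left(67 \right)}} = \frac{1}{\frac{8}{3} \cdot 67} = \frac{1}{\frac{536}{3}} = \frac{3}{536}$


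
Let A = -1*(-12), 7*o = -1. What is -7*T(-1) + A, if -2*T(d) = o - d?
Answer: 15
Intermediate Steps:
o = -⅐ (o = (⅐)*(-1) = -⅐ ≈ -0.14286)
A = 12
T(d) = 1/14 + d/2 (T(d) = -(-⅐ - d)/2 = 1/14 + d/2)
-7*T(-1) + A = -7*(1/14 + (½)*(-1)) + 12 = -7*(1/14 - ½) + 12 = -7*(-3/7) + 12 = 3 + 12 = 15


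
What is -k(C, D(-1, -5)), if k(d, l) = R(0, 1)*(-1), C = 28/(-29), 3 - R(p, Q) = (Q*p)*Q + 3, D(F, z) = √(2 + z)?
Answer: 0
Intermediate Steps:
R(p, Q) = -p*Q² (R(p, Q) = 3 - ((Q*p)*Q + 3) = 3 - (p*Q² + 3) = 3 - (3 + p*Q²) = 3 + (-3 - p*Q²) = -p*Q²)
C = -28/29 (C = 28*(-1/29) = -28/29 ≈ -0.96552)
k(d, l) = 0 (k(d, l) = -1*0*1²*(-1) = -1*0*1*(-1) = 0*(-1) = 0)
-k(C, D(-1, -5)) = -1*0 = 0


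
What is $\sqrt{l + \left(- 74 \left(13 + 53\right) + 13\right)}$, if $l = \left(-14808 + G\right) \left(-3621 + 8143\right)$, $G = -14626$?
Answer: $3 i \sqrt{14789491} \approx 11537.0 i$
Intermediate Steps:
$l = -133100548$ ($l = \left(-14808 - 14626\right) \left(-3621 + 8143\right) = \left(-29434\right) 4522 = -133100548$)
$\sqrt{l + \left(- 74 \left(13 + 53\right) + 13\right)} = \sqrt{-133100548 + \left(- 74 \left(13 + 53\right) + 13\right)} = \sqrt{-133100548 + \left(\left(-74\right) 66 + 13\right)} = \sqrt{-133100548 + \left(-4884 + 13\right)} = \sqrt{-133100548 - 4871} = \sqrt{-133105419} = 3 i \sqrt{14789491}$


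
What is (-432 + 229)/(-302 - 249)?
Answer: 7/19 ≈ 0.36842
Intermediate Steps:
(-432 + 229)/(-302 - 249) = -203/(-551) = -203*(-1/551) = 7/19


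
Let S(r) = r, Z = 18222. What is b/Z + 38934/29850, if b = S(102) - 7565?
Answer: 81114133/90654450 ≈ 0.89476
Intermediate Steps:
b = -7463 (b = 102 - 7565 = -7463)
b/Z + 38934/29850 = -7463/18222 + 38934/29850 = -7463*1/18222 + 38934*(1/29850) = -7463/18222 + 6489/4975 = 81114133/90654450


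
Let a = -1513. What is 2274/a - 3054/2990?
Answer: -5709981/2261935 ≈ -2.5244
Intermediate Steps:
2274/a - 3054/2990 = 2274/(-1513) - 3054/2990 = 2274*(-1/1513) - 3054*1/2990 = -2274/1513 - 1527/1495 = -5709981/2261935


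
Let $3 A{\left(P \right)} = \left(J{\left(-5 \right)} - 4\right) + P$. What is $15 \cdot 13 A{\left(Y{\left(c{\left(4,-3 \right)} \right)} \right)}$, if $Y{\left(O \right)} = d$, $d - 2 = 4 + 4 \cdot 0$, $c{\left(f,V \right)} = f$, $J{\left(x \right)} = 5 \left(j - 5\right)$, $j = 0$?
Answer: $-1495$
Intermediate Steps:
$J{\left(x \right)} = -25$ ($J{\left(x \right)} = 5 \left(0 - 5\right) = 5 \left(-5\right) = -25$)
$d = 6$ ($d = 2 + \left(4 + 4 \cdot 0\right) = 2 + \left(4 + 0\right) = 2 + 4 = 6$)
$Y{\left(O \right)} = 6$
$A{\left(P \right)} = - \frac{29}{3} + \frac{P}{3}$ ($A{\left(P \right)} = \frac{\left(-25 - 4\right) + P}{3} = \frac{-29 + P}{3} = - \frac{29}{3} + \frac{P}{3}$)
$15 \cdot 13 A{\left(Y{\left(c{\left(4,-3 \right)} \right)} \right)} = 15 \cdot 13 \left(- \frac{29}{3} + \frac{1}{3} \cdot 6\right) = 195 \left(- \frac{29}{3} + 2\right) = 195 \left(- \frac{23}{3}\right) = -1495$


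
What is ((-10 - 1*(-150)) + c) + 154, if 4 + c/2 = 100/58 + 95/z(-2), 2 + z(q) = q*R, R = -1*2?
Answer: 11149/29 ≈ 384.45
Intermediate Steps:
R = -2
z(q) = -2 - 2*q (z(q) = -2 + q*(-2) = -2 - 2*q)
c = 2623/29 (c = -8 + 2*(100/58 + 95/(-2 - 2*(-2))) = -8 + 2*(100*(1/58) + 95/(-2 + 4)) = -8 + 2*(50/29 + 95/2) = -8 + 2*(2855/58) = -8 + 2855/29 = 2623/29 ≈ 90.448)
((-10 - 1*(-150)) + c) + 154 = ((-10 - 1*(-150)) + 2623/29) + 154 = ((-10 + 150) + 2623/29) + 154 = (140 + 2623/29) + 154 = 6683/29 + 154 = 11149/29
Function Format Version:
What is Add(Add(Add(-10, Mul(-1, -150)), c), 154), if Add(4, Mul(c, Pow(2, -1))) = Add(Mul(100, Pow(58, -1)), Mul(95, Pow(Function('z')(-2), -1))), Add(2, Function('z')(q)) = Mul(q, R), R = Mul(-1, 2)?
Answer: Rational(11149, 29) ≈ 384.45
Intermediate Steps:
R = -2
Function('z')(q) = Add(-2, Mul(-2, q)) (Function('z')(q) = Add(-2, Mul(q, -2)) = Add(-2, Mul(-2, q)))
c = Rational(2623, 29) (c = Add(-8, Mul(2, Add(Mul(100, Pow(58, -1)), Mul(95, Pow(Add(-2, Mul(-2, -2)), -1))))) = Add(-8, Mul(2, Add(Mul(100, Rational(1, 58)), Mul(95, Pow(Add(-2, 4), -1))))) = Add(-8, Mul(2, Add(Rational(50, 29), Mul(95, Pow(2, -1))))) = Add(-8, Mul(2, Add(Rational(50, 29), Mul(95, Rational(1, 2))))) = Add(-8, Mul(2, Add(Rational(50, 29), Rational(95, 2)))) = Add(-8, Mul(2, Rational(2855, 58))) = Add(-8, Rational(2855, 29)) = Rational(2623, 29) ≈ 90.448)
Add(Add(Add(-10, Mul(-1, -150)), c), 154) = Add(Add(Add(-10, Mul(-1, -150)), Rational(2623, 29)), 154) = Add(Add(Add(-10, 150), Rational(2623, 29)), 154) = Add(Add(140, Rational(2623, 29)), 154) = Add(Rational(6683, 29), 154) = Rational(11149, 29)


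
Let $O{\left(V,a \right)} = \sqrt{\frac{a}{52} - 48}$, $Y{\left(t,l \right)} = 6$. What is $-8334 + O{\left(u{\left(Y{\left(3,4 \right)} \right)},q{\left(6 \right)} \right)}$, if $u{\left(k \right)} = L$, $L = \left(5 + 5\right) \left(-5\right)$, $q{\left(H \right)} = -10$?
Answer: $-8334 + \frac{i \sqrt{32578}}{26} \approx -8334.0 + 6.9421 i$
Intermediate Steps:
$L = -50$ ($L = 10 \left(-5\right) = -50$)
$u{\left(k \right)} = -50$
$O{\left(V,a \right)} = \sqrt{-48 + \frac{a}{52}}$ ($O{\left(V,a \right)} = \sqrt{a \frac{1}{52} - 48} = \sqrt{\frac{a}{52} - 48} = \sqrt{-48 + \frac{a}{52}}$)
$-8334 + O{\left(u{\left(Y{\left(3,4 \right)} \right)},q{\left(6 \right)} \right)} = -8334 + \frac{\sqrt{-32448 + 13 \left(-10\right)}}{26} = -8334 + \frac{\sqrt{-32448 - 130}}{26} = -8334 + \frac{\sqrt{-32578}}{26} = -8334 + \frac{i \sqrt{32578}}{26}$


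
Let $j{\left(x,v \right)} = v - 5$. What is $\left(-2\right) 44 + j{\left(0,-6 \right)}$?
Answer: $-99$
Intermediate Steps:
$j{\left(x,v \right)} = -5 + v$
$\left(-2\right) 44 + j{\left(0,-6 \right)} = \left(-2\right) 44 - 11 = -88 - 11 = -99$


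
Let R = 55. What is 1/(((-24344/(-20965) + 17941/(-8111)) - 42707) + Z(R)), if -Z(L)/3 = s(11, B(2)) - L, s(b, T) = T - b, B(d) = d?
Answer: -170047115/7229731773106 ≈ -2.3521e-5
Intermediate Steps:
Z(L) = 27 + 3*L (Z(L) = -3*((2 - 1*11) - L) = -3*((2 - 11) - L) = -3*(-9 - L) = 27 + 3*L)
1/(((-24344/(-20965) + 17941/(-8111)) - 42707) + Z(R)) = 1/(((-24344/(-20965) + 17941/(-8111)) - 42707) + (27 + 3*55)) = 1/(((-24344*(-1/20965) + 17941*(-1/8111)) - 42707) + (27 + 165)) = 1/(((24344/20965 - 17941/8111) - 42707) + 192) = 1/((-178678881/170047115 - 42707) + 192) = 1/(-7262380819186/170047115 + 192) = 1/(-7229731773106/170047115) = -170047115/7229731773106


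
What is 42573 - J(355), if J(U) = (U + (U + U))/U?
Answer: 42570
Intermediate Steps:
J(U) = 3 (J(U) = (U + 2*U)/U = (3*U)/U = 3)
42573 - J(355) = 42573 - 1*3 = 42573 - 3 = 42570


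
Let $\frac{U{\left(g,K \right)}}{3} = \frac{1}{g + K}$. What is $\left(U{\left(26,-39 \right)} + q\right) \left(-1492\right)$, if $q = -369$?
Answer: $\frac{7161600}{13} \approx 5.5089 \cdot 10^{5}$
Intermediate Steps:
$U{\left(g,K \right)} = \frac{3}{K + g}$ ($U{\left(g,K \right)} = \frac{3}{g + K} = \frac{3}{K + g}$)
$\left(U{\left(26,-39 \right)} + q\right) \left(-1492\right) = \left(\frac{3}{-39 + 26} - 369\right) \left(-1492\right) = \left(\frac{3}{-13} - 369\right) \left(-1492\right) = \left(3 \left(- \frac{1}{13}\right) - 369\right) \left(-1492\right) = \left(- \frac{3}{13} - 369\right) \left(-1492\right) = \left(- \frac{4800}{13}\right) \left(-1492\right) = \frac{7161600}{13}$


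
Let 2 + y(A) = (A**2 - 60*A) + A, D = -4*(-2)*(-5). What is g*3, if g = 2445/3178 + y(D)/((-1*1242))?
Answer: -4770917/657846 ≈ -7.2523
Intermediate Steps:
D = -40 (D = 8*(-5) = -40)
y(A) = -2 + A**2 - 59*A (y(A) = -2 + ((A**2 - 60*A) + A) = -2 + (A**2 - 59*A) = -2 + A**2 - 59*A)
g = -4770917/1973538 (g = 2445/3178 + (-2 + (-40)**2 - 59*(-40))/((-1*1242)) = 2445*(1/3178) + (-2 + 1600 + 2360)/(-1242) = 2445/3178 + 3958*(-1/1242) = 2445/3178 - 1979/621 = -4770917/1973538 ≈ -2.4174)
g*3 = -4770917/1973538*3 = -4770917/657846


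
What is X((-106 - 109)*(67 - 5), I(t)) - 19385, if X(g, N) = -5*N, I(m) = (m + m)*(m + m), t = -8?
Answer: -20665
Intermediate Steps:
I(m) = 4*m² (I(m) = (2*m)*(2*m) = 4*m²)
X((-106 - 109)*(67 - 5), I(t)) - 19385 = -20*(-8)² - 19385 = -20*64 - 19385 = -5*256 - 19385 = -1280 - 19385 = -20665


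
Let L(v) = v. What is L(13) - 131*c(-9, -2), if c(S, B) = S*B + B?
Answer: -2083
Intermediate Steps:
c(S, B) = B + B*S (c(S, B) = B*S + B = B + B*S)
L(13) - 131*c(-9, -2) = 13 - (-262)*(1 - 9) = 13 - (-262)*(-8) = 13 - 131*16 = 13 - 2096 = -2083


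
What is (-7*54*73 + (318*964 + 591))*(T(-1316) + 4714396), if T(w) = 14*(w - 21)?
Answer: 1312672089222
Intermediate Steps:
T(w) = -294 + 14*w (T(w) = 14*(-21 + w) = -294 + 14*w)
(-7*54*73 + (318*964 + 591))*(T(-1316) + 4714396) = (-7*54*73 + (318*964 + 591))*((-294 + 14*(-1316)) + 4714396) = (-378*73 + (306552 + 591))*((-294 - 18424) + 4714396) = (-27594 + 307143)*(-18718 + 4714396) = 279549*4695678 = 1312672089222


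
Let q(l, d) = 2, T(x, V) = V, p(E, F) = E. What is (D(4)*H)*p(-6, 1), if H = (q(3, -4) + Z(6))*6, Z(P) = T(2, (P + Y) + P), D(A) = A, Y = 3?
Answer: -2448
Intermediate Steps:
Z(P) = 3 + 2*P (Z(P) = (P + 3) + P = (3 + P) + P = 3 + 2*P)
H = 102 (H = (2 + (3 + 2*6))*6 = (2 + (3 + 12))*6 = (2 + 15)*6 = 17*6 = 102)
(D(4)*H)*p(-6, 1) = (4*102)*(-6) = 408*(-6) = -2448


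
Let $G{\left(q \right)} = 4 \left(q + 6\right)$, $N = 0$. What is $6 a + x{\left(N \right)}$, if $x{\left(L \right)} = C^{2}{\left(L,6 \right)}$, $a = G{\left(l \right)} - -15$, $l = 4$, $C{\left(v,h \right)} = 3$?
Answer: $339$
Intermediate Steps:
$G{\left(q \right)} = 24 + 4 q$ ($G{\left(q \right)} = 4 \left(6 + q\right) = 24 + 4 q$)
$a = 55$ ($a = \left(24 + 4 \cdot 4\right) - -15 = \left(24 + 16\right) + 15 = 40 + 15 = 55$)
$x{\left(L \right)} = 9$ ($x{\left(L \right)} = 3^{2} = 9$)
$6 a + x{\left(N \right)} = 6 \cdot 55 + 9 = 330 + 9 = 339$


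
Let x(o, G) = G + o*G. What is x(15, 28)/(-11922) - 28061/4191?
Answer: -1699095/252349 ≈ -6.7331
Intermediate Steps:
x(o, G) = G + G*o
x(15, 28)/(-11922) - 28061/4191 = (28*(1 + 15))/(-11922) - 28061/4191 = (28*16)*(-1/11922) - 28061*1/4191 = 448*(-1/11922) - 2551/381 = -224/5961 - 2551/381 = -1699095/252349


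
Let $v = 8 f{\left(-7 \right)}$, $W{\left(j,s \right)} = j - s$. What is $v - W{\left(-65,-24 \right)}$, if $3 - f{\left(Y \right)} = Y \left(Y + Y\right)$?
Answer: $-719$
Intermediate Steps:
$f{\left(Y \right)} = 3 - 2 Y^{2}$ ($f{\left(Y \right)} = 3 - Y \left(Y + Y\right) = 3 - Y 2 Y = 3 - 2 Y^{2}$)
$v = -760$ ($v = 8 \left(3 - 2 \left(-7\right)^{2}\right) = 8 \left(3 - 98\right) = 8 \left(-95\right) = -760$)
$v - W{\left(-65,-24 \right)} = -760 - \left(-65 - -24\right) = -760 - \left(-65 + 24\right) = -760 - -41 = -760 + 41 = -719$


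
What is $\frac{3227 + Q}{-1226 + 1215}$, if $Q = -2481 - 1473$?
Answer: $\frac{727}{11} \approx 66.091$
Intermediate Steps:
$Q = -3954$ ($Q = -2481 - 1473 = -3954$)
$\frac{3227 + Q}{-1226 + 1215} = \frac{3227 - 3954}{-1226 + 1215} = - \frac{727}{-11} = \left(-727\right) \left(- \frac{1}{11}\right) = \frac{727}{11}$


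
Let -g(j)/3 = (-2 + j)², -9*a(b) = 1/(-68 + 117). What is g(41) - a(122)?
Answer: -2012282/441 ≈ -4563.0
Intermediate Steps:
a(b) = -1/441 (a(b) = -1/(9*(-68 + 117)) = -⅑/49 = -⅑*1/49 = -1/441)
g(j) = -3*(-2 + j)²
g(41) - a(122) = -3*(-2 + 41)² - 1*(-1/441) = -3*39² + 1/441 = -3*1521 + 1/441 = -4563 + 1/441 = -2012282/441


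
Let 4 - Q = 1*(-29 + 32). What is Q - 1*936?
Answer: -935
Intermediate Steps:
Q = 1 (Q = 4 - (-29 + 32) = 4 - 3 = 1)
Q - 1*936 = 1 - 1*936 = 1 - 936 = -935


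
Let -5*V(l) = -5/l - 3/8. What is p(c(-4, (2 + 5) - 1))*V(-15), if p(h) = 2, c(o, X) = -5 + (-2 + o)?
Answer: 1/60 ≈ 0.016667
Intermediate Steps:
c(o, X) = -7 + o
V(l) = 3/40 + 1/l (V(l) = -(-5/l - 3/8)/5 = -(-3/8 - 5/l)/5 = 3/40 + 1/l)
p(c(-4, (2 + 5) - 1))*V(-15) = 2*(3/40 + 1/(-15)) = 2*(3/40 - 1/15) = 2*(1/120) = 1/60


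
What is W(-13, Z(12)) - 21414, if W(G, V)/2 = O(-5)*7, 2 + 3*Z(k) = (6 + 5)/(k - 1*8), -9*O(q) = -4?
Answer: -192670/9 ≈ -21408.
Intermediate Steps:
O(q) = 4/9 (O(q) = -⅑*(-4) = 4/9)
Z(k) = -⅔ + 11/(3*(-8 + k)) (Z(k) = -⅔ + ((6 + 5)/(k - 1*8))/3 = -⅔ + (11/(k - 8))/3 = -⅔ + (11/(-8 + k))/3 = -⅔ + 11/(3*(-8 + k)))
W(G, V) = 56/9 (W(G, V) = 2*((4/9)*7) = 2*(28/9) = 56/9)
W(-13, Z(12)) - 21414 = 56/9 - 21414 = -192670/9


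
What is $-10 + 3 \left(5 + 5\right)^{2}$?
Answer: $290$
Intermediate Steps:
$-10 + 3 \left(5 + 5\right)^{2} = -10 + 3 \cdot 10^{2} = -10 + 3 \cdot 100 = -10 + 300 = 290$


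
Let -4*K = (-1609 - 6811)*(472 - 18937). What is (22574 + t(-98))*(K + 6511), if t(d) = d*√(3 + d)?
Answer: -877277876236 + 3808506772*I*√95 ≈ -8.7728e+11 + 3.7121e+10*I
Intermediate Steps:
K = -38868825 (K = -(-1609 - 6811)*(472 - 18937)/4 = -(-2105)*(-18465) = -¼*155475300 = -38868825)
(22574 + t(-98))*(K + 6511) = (22574 - 98*√(3 - 98))*(-38868825 + 6511) = (22574 - 98*I*√95)*(-38862314) = -877277876236 + 3808506772*I*√95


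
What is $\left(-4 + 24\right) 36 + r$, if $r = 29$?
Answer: $749$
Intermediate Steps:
$\left(-4 + 24\right) 36 + r = \left(-4 + 24\right) 36 + 29 = 20 \cdot 36 + 29 = 720 + 29 = 749$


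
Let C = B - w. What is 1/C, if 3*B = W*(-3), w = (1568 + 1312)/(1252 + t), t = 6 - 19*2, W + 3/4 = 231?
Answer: -244/56757 ≈ -0.0042990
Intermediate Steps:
W = 921/4 (W = -¾ + 231 = 921/4 ≈ 230.25)
t = -32 (t = 6 - 38 = -32)
w = 144/61 (w = (1568 + 1312)/(1252 - 32) = 2880/1220 = 2880*(1/1220) = 144/61 ≈ 2.3607)
B = -921/4 (B = ((921/4)*(-3))/3 = (⅓)*(-2763/4) = -921/4 ≈ -230.25)
C = -56757/244 (C = -921/4 - 1*144/61 = -921/4 - 144/61 = -56757/244 ≈ -232.61)
1/C = 1/(-56757/244) = -244/56757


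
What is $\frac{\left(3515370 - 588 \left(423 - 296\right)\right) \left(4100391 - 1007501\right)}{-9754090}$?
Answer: $- \frac{1064168806566}{975409} \approx -1.091 \cdot 10^{6}$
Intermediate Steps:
$\frac{\left(3515370 - 588 \left(423 - 296\right)\right) \left(4100391 - 1007501\right)}{-9754090} = \left(3515370 - 74676\right) 3092890 \left(- \frac{1}{9754090}\right) = 3440694 \cdot 3092890 \left(- \frac{1}{9754090}\right) = 10641688065660 \left(- \frac{1}{9754090}\right) = - \frac{1064168806566}{975409}$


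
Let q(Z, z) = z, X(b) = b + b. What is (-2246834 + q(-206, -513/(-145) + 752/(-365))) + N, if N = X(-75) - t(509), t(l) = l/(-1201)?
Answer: -28564950921034/12712585 ≈ -2.2470e+6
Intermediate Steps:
t(l) = -l/1201 (t(l) = l*(-1/1201) = -l/1201)
X(b) = 2*b
N = -179641/1201 (N = 2*(-75) - (-1)*509/1201 = -150 - 1*(-509/1201) = -150 + 509/1201 = -179641/1201 ≈ -149.58)
(-2246834 + q(-206, -513/(-145) + 752/(-365))) + N = (-2246834 + (-513/(-145) + 752/(-365))) - 179641/1201 = (-2246834 + (-513*(-1/145) + 752*(-1/365))) - 179641/1201 = (-2246834 + (513/145 - 752/365)) - 179641/1201 = (-2246834 + 15641/10585) - 179641/1201 = -23782722249/10585 - 179641/1201 = -28564950921034/12712585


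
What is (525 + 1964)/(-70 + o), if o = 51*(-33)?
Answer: -2489/1753 ≈ -1.4199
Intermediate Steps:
o = -1683
(525 + 1964)/(-70 + o) = (525 + 1964)/(-70 - 1683) = 2489/(-1753) = 2489*(-1/1753) = -2489/1753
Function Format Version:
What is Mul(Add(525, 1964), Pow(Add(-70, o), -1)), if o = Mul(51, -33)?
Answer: Rational(-2489, 1753) ≈ -1.4199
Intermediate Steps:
o = -1683
Mul(Add(525, 1964), Pow(Add(-70, o), -1)) = Mul(Add(525, 1964), Pow(Add(-70, -1683), -1)) = Mul(2489, Pow(-1753, -1)) = Mul(2489, Rational(-1, 1753)) = Rational(-2489, 1753)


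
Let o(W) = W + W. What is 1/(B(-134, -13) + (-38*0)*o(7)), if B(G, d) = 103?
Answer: 1/103 ≈ 0.0097087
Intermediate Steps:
o(W) = 2*W
1/(B(-134, -13) + (-38*0)*o(7)) = 1/(103 + (-38*0)*(2*7)) = 1/(103 + 0*14) = 1/(103 + 0) = 1/103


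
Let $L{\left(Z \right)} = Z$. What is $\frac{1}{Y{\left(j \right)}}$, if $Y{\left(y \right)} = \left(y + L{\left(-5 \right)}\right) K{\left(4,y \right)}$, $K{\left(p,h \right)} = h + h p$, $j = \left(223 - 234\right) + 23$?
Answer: $\frac{1}{420} \approx 0.002381$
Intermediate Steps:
$j = 12$ ($j = -11 + 23 = 12$)
$Y{\left(y \right)} = 5 y \left(-5 + y\right)$ ($Y{\left(y \right)} = \left(y - 5\right) y \left(1 + 4\right) = \left(-5 + y\right) y 5 = \left(-5 + y\right) 5 y = 5 y \left(-5 + y\right)$)
$\frac{1}{Y{\left(j \right)}} = \frac{1}{5 \cdot 12 \left(-5 + 12\right)} = \frac{1}{5 \cdot 12 \cdot 7} = \frac{1}{420}$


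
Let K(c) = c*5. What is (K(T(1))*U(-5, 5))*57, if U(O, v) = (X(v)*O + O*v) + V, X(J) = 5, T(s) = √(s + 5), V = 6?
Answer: -12540*√6 ≈ -30717.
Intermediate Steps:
T(s) = √(5 + s)
U(O, v) = 6 + 5*O + O*v (U(O, v) = (5*O + O*v) + 6 = 6 + 5*O + O*v)
K(c) = 5*c
(K(T(1))*U(-5, 5))*57 = ((5*√(5 + 1))*(6 + 5*(-5) - 5*5))*57 = ((5*√6)*(6 - 25 - 25))*57 = ((5*√6)*(-44))*57 = -220*√6*57 = -12540*√6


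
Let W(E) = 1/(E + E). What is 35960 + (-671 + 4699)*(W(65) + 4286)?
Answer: 1124499934/65 ≈ 1.7300e+7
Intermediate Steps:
W(E) = 1/(2*E)
35960 + (-671 + 4699)*(W(65) + 4286) = 35960 + (-671 + 4699)*((1/2)/65 + 4286) = 35960 + 4028*((1/2)*(1/65) + 4286) = 35960 + 4028*(1/130 + 4286) = 35960 + 4028*(557181/130) = 35960 + 1122162534/65 = 1124499934/65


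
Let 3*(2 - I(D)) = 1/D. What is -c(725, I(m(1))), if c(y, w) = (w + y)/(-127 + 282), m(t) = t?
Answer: -436/93 ≈ -4.6882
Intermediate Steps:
I(D) = 2 - 1/(3*D)
c(y, w) = w/155 + y/155 (c(y, w) = (w + y)/155 = (w + y)*(1/155) = w/155 + y/155)
-c(725, I(m(1))) = -((2 - ⅓/1)/155 + (1/155)*725) = -((2 - ⅓*1)/155 + 145/31) = -((2 - ⅓)/155 + 145/31) = -((1/155)*(5/3) + 145/31) = -(1/93 + 145/31) = -1*436/93 = -436/93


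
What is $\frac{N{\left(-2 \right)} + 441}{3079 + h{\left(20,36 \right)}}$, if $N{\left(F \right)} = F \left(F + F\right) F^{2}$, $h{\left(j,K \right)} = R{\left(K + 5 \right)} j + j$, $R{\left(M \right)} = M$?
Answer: $\frac{473}{3919} \approx 0.12069$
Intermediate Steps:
$h{\left(j,K \right)} = j + j \left(5 + K\right)$ ($h{\left(j,K \right)} = \left(K + 5\right) j + j = \left(5 + K\right) j + j = j \left(5 + K\right) + j = j + j \left(5 + K\right)$)
$N{\left(F \right)} = 2 F^{4}$ ($N{\left(F \right)} = F 2 F F^{2} = 2 F^{2} F^{2} = 2 F^{4}$)
$\frac{N{\left(-2 \right)} + 441}{3079 + h{\left(20,36 \right)}} = \frac{2 \left(-2\right)^{4} + 441}{3079 + 20 \left(6 + 36\right)} = \frac{2 \cdot 16 + 441}{3079 + 20 \cdot 42} = \frac{32 + 441}{3079 + 840} = \frac{473}{3919}$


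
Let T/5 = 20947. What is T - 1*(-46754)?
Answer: 151489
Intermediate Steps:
T = 104735 (T = 5*20947 = 104735)
T - 1*(-46754) = 104735 - 1*(-46754) = 104735 + 46754 = 151489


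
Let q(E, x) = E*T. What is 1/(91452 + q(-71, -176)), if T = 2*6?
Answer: 1/90600 ≈ 1.1038e-5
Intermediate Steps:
T = 12
q(E, x) = 12*E (q(E, x) = E*12 = 12*E)
1/(91452 + q(-71, -176)) = 1/(91452 + 12*(-71)) = 1/(91452 - 852) = 1/90600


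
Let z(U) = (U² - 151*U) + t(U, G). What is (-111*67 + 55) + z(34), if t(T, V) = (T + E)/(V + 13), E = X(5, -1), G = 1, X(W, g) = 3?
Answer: -159003/14 ≈ -11357.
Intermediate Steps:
E = 3
t(T, V) = (3 + T)/(13 + V) (t(T, V) = (T + 3)/(V + 13) = (3 + T)/(13 + V))
z(U) = 3/14 + U² - 2113*U/14 (z(U) = (U² - 151*U) + (3 + U)/(13 + 1) = (U² - 151*U) + (3 + U)/14 = (U² - 151*U) + (3/14 + U/14) = 3/14 + U² - 2113*U/14)
(-111*67 + 55) + z(34) = (-111*67 + 55) + (3/14 + 34² - 2113/14*34) = (-7437 + 55) + (3/14 + 1156 - 35921/7) = -7382 - 55655/14 = -159003/14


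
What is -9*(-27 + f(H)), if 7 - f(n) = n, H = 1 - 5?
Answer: 144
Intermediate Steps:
H = -4
f(n) = 7 - n
-9*(-27 + f(H)) = -9*(-27 + (7 - 1*(-4))) = -9*(-27 + (7 + 4)) = -9*(-27 + 11) = -9*(-16) = 144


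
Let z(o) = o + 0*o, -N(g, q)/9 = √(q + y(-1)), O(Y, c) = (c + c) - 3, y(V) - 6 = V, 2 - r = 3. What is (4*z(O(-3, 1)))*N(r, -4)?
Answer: 36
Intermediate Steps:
r = -1 (r = 2 - 1*3 = 2 - 3 = -1)
y(V) = 6 + V
O(Y, c) = -3 + 2*c (O(Y, c) = 2*c - 3 = -3 + 2*c)
N(g, q) = -9*√(5 + q) (N(g, q) = -9*√(q + (6 - 1)) = -9*√(q + 5) = -9*√(5 + q))
z(o) = o (z(o) = o + 0 = o)
(4*z(O(-3, 1)))*N(r, -4) = (4*(-3 + 2*1))*(-9*√(5 - 4)) = (4*(-3 + 2))*(-9*√1) = (4*(-1))*(-9*1) = -4*(-9) = 36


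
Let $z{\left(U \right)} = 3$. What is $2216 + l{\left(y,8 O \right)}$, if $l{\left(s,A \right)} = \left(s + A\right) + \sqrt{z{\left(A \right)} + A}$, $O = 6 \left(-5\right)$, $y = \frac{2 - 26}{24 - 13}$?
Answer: $\frac{21712}{11} + i \sqrt{237} \approx 1973.8 + 15.395 i$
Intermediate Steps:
$y = - \frac{24}{11} \approx -2.1818$
$O = -30$
$l{\left(s,A \right)} = A + s + \sqrt{3 + A}$ ($l{\left(s,A \right)} = \left(s + A\right) + \sqrt{3 + A} = \left(A + s\right) + \sqrt{3 + A} = A + s + \sqrt{3 + A}$)
$2216 + l{\left(y,8 O \right)} = 2216 + \left(8 \left(-30\right) - \frac{24}{11} + \sqrt{3 + 8 \left(-30\right)}\right) = 2216 - \left(\frac{2664}{11} - \sqrt{3 - 240}\right) = 2216 - \left(\frac{2664}{11} - i \sqrt{237}\right) = \frac{21712}{11} + i \sqrt{237}$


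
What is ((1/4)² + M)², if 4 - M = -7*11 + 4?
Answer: 1520289/256 ≈ 5938.6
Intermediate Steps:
M = 77 (M = 4 - (-7*11 + 4) = 4 - (-77 + 4) = 4 - 1*(-73) = 4 + 73 = 77)
((1/4)² + M)² = ((1/4)² + 77)² = ((¼)² + 77)² = (1/16 + 77)² = (1233/16)² = 1520289/256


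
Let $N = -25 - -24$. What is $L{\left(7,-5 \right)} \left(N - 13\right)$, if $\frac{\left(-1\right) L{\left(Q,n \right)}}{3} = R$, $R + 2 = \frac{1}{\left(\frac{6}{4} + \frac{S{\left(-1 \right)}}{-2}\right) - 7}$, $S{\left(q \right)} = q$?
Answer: $- \frac{462}{5} \approx -92.4$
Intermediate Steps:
$N = -1$ ($N = -25 + 24 = -1$)
$R = - \frac{11}{5}$ ($R = -2 + \frac{1}{\left(\frac{6}{4} - \frac{1}{-2}\right) - 7} = -2 + \frac{1}{\left(6 \cdot \frac{1}{4} - - \frac{1}{2}\right) - 7} = -2 + \frac{1}{\left(\frac{3}{2} + \frac{1}{2}\right) - 7} = -2 + \frac{1}{2 - 7} = -2 + \frac{1}{-5} = -2 - \frac{1}{5} = - \frac{11}{5} \approx -2.2$)
$L{\left(Q,n \right)} = \frac{33}{5}$ ($L{\left(Q,n \right)} = \left(-3\right) \left(- \frac{11}{5}\right) = \frac{33}{5}$)
$L{\left(7,-5 \right)} \left(N - 13\right) = \frac{33 \left(-1 - 13\right)}{5} = \frac{33}{5} \left(-14\right) = - \frac{462}{5}$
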